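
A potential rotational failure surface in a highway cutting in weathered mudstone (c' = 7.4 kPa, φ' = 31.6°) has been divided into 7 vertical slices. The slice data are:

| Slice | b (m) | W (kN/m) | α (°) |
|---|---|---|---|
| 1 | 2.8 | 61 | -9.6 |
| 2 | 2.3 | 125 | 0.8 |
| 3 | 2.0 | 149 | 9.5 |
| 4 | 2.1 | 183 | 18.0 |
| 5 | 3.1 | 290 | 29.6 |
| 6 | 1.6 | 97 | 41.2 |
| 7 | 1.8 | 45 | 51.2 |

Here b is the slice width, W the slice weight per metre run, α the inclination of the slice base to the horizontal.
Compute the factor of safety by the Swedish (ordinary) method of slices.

Ordinary method of slices: FS = Σ[c'·Δl_i + (W_i cosα_i)·tanφ'] / Σ W_i sinα_i, with Δl_i = b_i / cosα_i.
Slice 1: Δl = 2.8/cos(-9.6°) = 2.840 m; N'_1 = 61·cos(-9.6°) = 60.1; c'Δl = 21.01; W sinα = -10.2
Slice 2: Δl = 2.3/cos0.8° = 2.300 m; N'_2 = 125·cos0.8° = 125.0; c'Δl = 17.02; W sinα = 1.7
Slice 3: Δl = 2.0/cos9.5° = 2.028 m; N'_3 = 149·cos9.5° = 147.0; c'Δl = 15.01; W sinα = 24.6
Slice 4: Δl = 2.1/cos18.0° = 2.208 m; N'_4 = 183·cos18.0° = 174.0; c'Δl = 16.34; W sinα = 56.6
Slice 5: Δl = 3.1/cos29.6° = 3.565 m; N'_5 = 290·cos29.6° = 252.2; c'Δl = 26.38; W sinα = 143.2
Slice 6: Δl = 1.6/cos41.2° = 2.126 m; N'_6 = 97·cos41.2° = 73.0; c'Δl = 15.74; W sinα = 63.9
Slice 7: Δl = 1.8/cos51.2° = 2.873 m; N'_7 = 45·cos51.2° = 28.2; c'Δl = 21.26; W sinα = 35.1
Σc'Δl = 132.8 kN/m; ΣN' = 859.5 kN/m; ΣW sinα = 314.9 kN/m
Resisting = 132.8 + 859.5·tan31.6° = 132.8 + 528.7 = 661.5 kN/m
FS = 661.5 / 314.9 = 2.101

FS = 2.10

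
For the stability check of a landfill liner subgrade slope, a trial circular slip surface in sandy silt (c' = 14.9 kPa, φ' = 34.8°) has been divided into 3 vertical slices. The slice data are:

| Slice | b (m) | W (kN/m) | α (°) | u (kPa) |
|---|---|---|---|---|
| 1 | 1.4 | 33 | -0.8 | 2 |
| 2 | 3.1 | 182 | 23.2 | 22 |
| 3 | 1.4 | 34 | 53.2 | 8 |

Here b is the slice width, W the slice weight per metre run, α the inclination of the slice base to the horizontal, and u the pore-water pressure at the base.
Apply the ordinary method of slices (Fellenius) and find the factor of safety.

Ordinary method of slices: FS = Σ[c'·Δl_i + (W_i cosα_i − u_i·Δl_i)·tanφ'] / Σ W_i sinα_i, with Δl_i = b_i / cosα_i.
Slice 1: Δl = 1.4/cos(-0.8°) = 1.400 m; N'_1 = 33·cos(-0.8°) − 2·1.400 = 30.2; c'Δl = 20.86; W sinα = -0.5
Slice 2: Δl = 3.1/cos23.2° = 3.373 m; N'_2 = 182·cos23.2° − 22·3.373 = 93.1; c'Δl = 50.25; W sinα = 71.7
Slice 3: Δl = 1.4/cos53.2° = 2.337 m; N'_3 = 34·cos53.2° − 8·2.337 = 1.7; c'Δl = 34.82; W sinα = 27.2
Σc'Δl = 105.9 kN/m; ΣN' = 124.9 kN/m; ΣW sinα = 98.5 kN/m
Resisting = 105.9 + 124.9·tan34.8° = 105.9 + 86.8 = 192.8 kN/m
FS = 192.8 / 98.5 = 1.958

FS = 1.96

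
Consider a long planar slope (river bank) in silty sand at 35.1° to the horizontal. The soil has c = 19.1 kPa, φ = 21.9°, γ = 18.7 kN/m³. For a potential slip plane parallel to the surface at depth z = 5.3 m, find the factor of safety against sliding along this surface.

For an infinite slope with a slip plane parallel to the surface (no pore pressure): FS = [c + γz cos²β tanφ] / [γz sinβ cosβ].
γz = 18.7·5.3 = 99.11 kN/m²
Numerator = 19.1 + 99.11·cos²35.1°·tan21.9° = 19.1 + 99.11·0.6694·0.4020 = 45.769 kPa
Denominator = 99.11·sin35.1°·cos35.1° = 99.11·0.5750·0.8181 = 46.625 kPa
FS = 45.769 / 46.625 = 0.982

FS = 0.98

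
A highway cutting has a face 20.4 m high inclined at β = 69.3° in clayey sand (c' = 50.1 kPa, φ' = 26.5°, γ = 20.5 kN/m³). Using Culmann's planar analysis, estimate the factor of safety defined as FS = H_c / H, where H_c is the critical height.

H_c = (4c'/γ) · sinβ cosφ' / [1 − cos(β − φ')]
    = (4·50.1/20.5) · sin69.3°·cos26.5° / [1 − cos42.8°]
    = 9.776 · 0.8372 / 0.2663 = 30.73 m
FS = H_c / H = 30.73 / 20.4 = 1.507

FS = 1.51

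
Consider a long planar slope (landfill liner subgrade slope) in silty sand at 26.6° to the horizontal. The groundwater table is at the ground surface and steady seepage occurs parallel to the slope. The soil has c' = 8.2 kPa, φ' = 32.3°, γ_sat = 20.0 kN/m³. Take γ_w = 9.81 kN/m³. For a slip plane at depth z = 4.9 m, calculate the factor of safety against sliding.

With seepage parallel to the slope and the water table at the surface, the effective normal stress on the slip plane uses the buoyant unit weight γ' = γ_sat − γ_w while the driving shear stress uses γ_sat:
FS = [c' + γ' z cos²β tanφ'] / [γ_sat z sinβ cosβ]
γ' = 20.0 − 9.81 = 10.19 kN/m³
Numerator = 8.2 + 10.19·4.9·cos²26.6°·tan32.3° = 8.2 + 10.19·4.9·0.7995·0.6322 = 33.437 kPa
Denominator = 20.0·4.9·sin26.6°·cos26.6° = 20.0·4.9·0.4478·0.8942 = 39.236 kPa
FS = 33.437 / 39.236 = 0.852

FS = 0.85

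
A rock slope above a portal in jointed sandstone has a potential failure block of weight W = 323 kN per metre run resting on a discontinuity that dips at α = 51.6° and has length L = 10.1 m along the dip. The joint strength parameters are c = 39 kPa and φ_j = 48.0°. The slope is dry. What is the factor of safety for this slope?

FS = 2.44

Resolving the block weight along and normal to the plane and applying the Mohr–Coulomb strength on the joint:
N' = W cosα = 323·cos51.6° = 200.6 kN/m
Driving force T = W sinα = 323·sin51.6° = 253.1 kN/m
Resisting force R = c·L + N'·tanφ_j = 39·10.1 + 200.6·tan48.0° = 393.9 + 222.8 = 616.7 kN/m
FS = R / T = 616.7 / 253.1 = 2.436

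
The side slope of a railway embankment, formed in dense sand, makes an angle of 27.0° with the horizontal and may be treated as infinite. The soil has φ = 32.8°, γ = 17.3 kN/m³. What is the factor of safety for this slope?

For a dry cohesionless infinite slope the factor of safety is FS = tanφ / tanβ.
FS = tan32.8° / tan27.0° = 0.6445 / 0.5095 = 1.265

FS = 1.26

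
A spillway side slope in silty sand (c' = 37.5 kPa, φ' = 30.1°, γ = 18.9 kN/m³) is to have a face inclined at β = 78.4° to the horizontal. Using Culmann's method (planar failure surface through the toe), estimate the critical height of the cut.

H_c = 20.09 m

Culmann's analysis gives the critical failure plane at α_cr = (β + φ')/2 = (78.4 + 30.1)/2 = 54.2°, and the critical height
H_c = (4c'/γ) · sinβ cosφ' / [1 − cos(β − φ')]
    = (4·37.5/18.9) · sin78.4°·cos30.1° / [1 − cos(48.3°)]
    = 7.937 · 0.9796·0.8652 / [1 − 0.6652]
    = 7.937 · 0.8475 / 0.3348
    = 20.09 m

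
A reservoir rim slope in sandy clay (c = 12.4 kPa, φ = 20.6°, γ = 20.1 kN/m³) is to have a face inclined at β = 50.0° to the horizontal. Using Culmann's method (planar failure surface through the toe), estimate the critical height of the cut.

Culmann's analysis gives the critical failure plane at α_cr = (β + φ)/2 = (50.0 + 20.6)/2 = 35.3°, and the critical height
H_c = (4c/γ) · sinβ cosφ / [1 − cos(β − φ)]
    = (4·12.4/20.1) · sin50.0°·cos20.6° / [1 − cos(29.4°)]
    = 2.468 · 0.7660·0.9361 / [1 − 0.8712]
    = 2.468 · 0.7171 / 0.1288
    = 13.74 m

H_c = 13.74 m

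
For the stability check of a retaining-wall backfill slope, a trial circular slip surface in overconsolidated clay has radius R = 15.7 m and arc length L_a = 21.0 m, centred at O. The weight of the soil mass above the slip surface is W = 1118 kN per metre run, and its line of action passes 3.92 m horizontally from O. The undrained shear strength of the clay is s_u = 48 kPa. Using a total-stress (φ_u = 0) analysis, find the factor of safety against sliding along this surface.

Taking moments about the centre O, the resisting moment is provided by the undrained shear strength acting along the arc:
M_R = s_u·L_a·R = 48·21.00·15.7 = 15825.6 kN·m/m
M_D = W·d = 1118·3.92 = 4382.6 kN·m/m
FS = M_R / M_D = 15825.6 / 4382.6 = 3.611

FS = 3.61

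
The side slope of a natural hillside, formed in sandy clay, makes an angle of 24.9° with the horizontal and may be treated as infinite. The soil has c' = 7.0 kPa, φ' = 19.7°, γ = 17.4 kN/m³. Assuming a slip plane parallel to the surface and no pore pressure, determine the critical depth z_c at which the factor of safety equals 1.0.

z_c = 4.61 m

Setting FS = 1.00 in FS = [c' + γz cos²β tanφ'] / [γz sinβ cosβ] and solving for z:
z = c' / [γ cosβ (FS·sinβ − cosβ·tanφ')]
  = 7.0 / [17.4·cos24.9°·(1.00·sin24.9° − cos24.9°·tan19.7°)]
  = 7.0 / [17.4·0.9070·(1.00·0.4210 − 0.9070·0.3581)]
  = 7.0 / 1.5193 = 4.607 m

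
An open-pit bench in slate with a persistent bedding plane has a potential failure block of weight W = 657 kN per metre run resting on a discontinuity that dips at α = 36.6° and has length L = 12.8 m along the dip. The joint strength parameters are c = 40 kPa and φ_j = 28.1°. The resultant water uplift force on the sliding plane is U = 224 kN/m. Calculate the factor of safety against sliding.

FS = 1.72

Resolving the block weight along and normal to the plane and applying the Mohr–Coulomb strength on the joint:
N' = W cosα − U = 657·cos36.6° − 224 = 303.5 kN/m
Driving force T = W sinα = 657·sin36.6° = 391.7 kN/m
Resisting force R = c·L + N'·tanφ_j = 40·12.8 + 303.5·tan28.1° = 512.0 + 162.0 = 674.0 kN/m
FS = R / T = 674.0 / 391.7 = 1.721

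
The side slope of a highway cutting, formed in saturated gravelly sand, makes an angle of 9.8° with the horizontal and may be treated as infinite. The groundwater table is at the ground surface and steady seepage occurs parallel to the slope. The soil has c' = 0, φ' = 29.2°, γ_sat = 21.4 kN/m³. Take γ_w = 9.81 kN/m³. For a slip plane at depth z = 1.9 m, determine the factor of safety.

FS = 1.75

With seepage parallel to the slope and the water table at the surface, the effective normal stress on the slip plane uses the buoyant unit weight γ' = γ_sat − γ_w while the driving shear stress uses γ_sat:
FS = [c' + γ' z cos²β tanφ'] / [γ_sat z sinβ cosβ]
(For c' = 0 this reduces to FS = (γ'/γ_sat)·tanφ'/tanβ.)
γ' = 21.4 − 9.81 = 11.59 kN/m³
Numerator = 0.0 + 11.59·1.9·cos²9.8°·tan29.2° = 0.0 + 11.59·1.9·0.9710·0.5589 = 11.951 kPa
Denominator = 21.4·1.9·sin9.8°·cos9.8° = 21.4·1.9·0.1702·0.9854 = 6.820 kPa
FS = 11.951 / 6.820 = 1.752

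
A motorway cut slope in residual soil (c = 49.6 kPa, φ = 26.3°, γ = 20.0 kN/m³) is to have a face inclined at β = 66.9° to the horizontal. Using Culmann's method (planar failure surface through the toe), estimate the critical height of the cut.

H_c = 33.98 m

Culmann's analysis gives the critical failure plane at α_cr = (β + φ)/2 = (66.9 + 26.3)/2 = 46.6°, and the critical height
H_c = (4c/γ) · sinβ cosφ / [1 − cos(β − φ)]
    = (4·49.6/20.0) · sin66.9°·cos26.3° / [1 − cos(40.6°)]
    = 9.920 · 0.9198·0.8965 / [1 − 0.7593]
    = 9.920 · 0.8246 / 0.2407
    = 33.98 m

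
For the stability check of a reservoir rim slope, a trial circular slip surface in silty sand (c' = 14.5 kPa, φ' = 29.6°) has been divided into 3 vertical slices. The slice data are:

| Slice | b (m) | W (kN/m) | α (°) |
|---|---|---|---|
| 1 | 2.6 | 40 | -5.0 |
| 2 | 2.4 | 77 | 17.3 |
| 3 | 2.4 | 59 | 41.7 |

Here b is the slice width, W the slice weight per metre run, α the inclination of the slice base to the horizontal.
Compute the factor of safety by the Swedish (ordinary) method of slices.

Ordinary method of slices: FS = Σ[c'·Δl_i + (W_i cosα_i)·tanφ'] / Σ W_i sinα_i, with Δl_i = b_i / cosα_i.
Slice 1: Δl = 2.6/cos(-5.0°) = 2.610 m; N'_1 = 40·cos(-5.0°) = 39.8; c'Δl = 37.84; W sinα = -3.5
Slice 2: Δl = 2.4/cos17.3° = 2.514 m; N'_2 = 77·cos17.3° = 73.5; c'Δl = 36.45; W sinα = 22.9
Slice 3: Δl = 2.4/cos41.7° = 3.214 m; N'_3 = 59·cos41.7° = 44.1; c'Δl = 46.61; W sinα = 39.2
Σc'Δl = 120.9 kN/m; ΣN' = 157.4 kN/m; ΣW sinα = 58.7 kN/m
Resisting = 120.9 + 157.4·tan29.6° = 120.9 + 89.4 = 210.3 kN/m
FS = 210.3 / 58.7 = 3.586

FS = 3.59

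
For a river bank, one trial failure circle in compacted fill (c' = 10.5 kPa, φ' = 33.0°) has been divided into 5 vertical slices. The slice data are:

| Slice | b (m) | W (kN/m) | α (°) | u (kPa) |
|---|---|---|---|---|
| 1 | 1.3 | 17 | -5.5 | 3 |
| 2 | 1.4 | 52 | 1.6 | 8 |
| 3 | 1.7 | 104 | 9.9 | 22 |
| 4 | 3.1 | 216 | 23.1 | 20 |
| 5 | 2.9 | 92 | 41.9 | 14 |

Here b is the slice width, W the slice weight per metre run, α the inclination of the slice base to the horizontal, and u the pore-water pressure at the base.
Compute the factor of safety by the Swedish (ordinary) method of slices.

FS = 1.79

Ordinary method of slices: FS = Σ[c'·Δl_i + (W_i cosα_i − u_i·Δl_i)·tanφ'] / Σ W_i sinα_i, with Δl_i = b_i / cosα_i.
Slice 1: Δl = 1.3/cos(-5.5°) = 1.306 m; N'_1 = 17·cos(-5.5°) − 3·1.306 = 13.0; c'Δl = 13.71; W sinα = -1.6
Slice 2: Δl = 1.4/cos1.6° = 1.401 m; N'_2 = 52·cos1.6° − 8·1.401 = 40.8; c'Δl = 14.71; W sinα = 1.5
Slice 3: Δl = 1.7/cos9.9° = 1.726 m; N'_3 = 104·cos9.9° − 22·1.726 = 64.5; c'Δl = 18.12; W sinα = 17.9
Slice 4: Δl = 3.1/cos23.1° = 3.370 m; N'_4 = 216·cos23.1° − 20·3.370 = 131.3; c'Δl = 35.39; W sinα = 84.7
Slice 5: Δl = 2.9/cos41.9° = 3.896 m; N'_5 = 92·cos41.9° − 14·3.896 = 13.9; c'Δl = 40.91; W sinα = 61.4
Σc'Δl = 122.8 kN/m; ΣN' = 263.5 kN/m; ΣW sinα = 163.9 kN/m
Resisting = 122.8 + 263.5·tan33.0° = 122.8 + 171.1 = 293.9 kN/m
FS = 293.9 / 163.9 = 1.794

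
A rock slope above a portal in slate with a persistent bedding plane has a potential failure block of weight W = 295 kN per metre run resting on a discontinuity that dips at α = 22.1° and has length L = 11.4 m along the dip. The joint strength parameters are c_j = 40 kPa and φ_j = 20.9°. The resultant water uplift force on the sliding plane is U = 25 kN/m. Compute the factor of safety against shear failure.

Resolving the block weight along and normal to the plane and applying the Mohr–Coulomb strength on the joint:
N' = W cosα − U = 295·cos22.1° − 25 = 248.3 kN/m
Driving force T = W sinα = 295·sin22.1° = 111.0 kN/m
Resisting force R = c_j·L + N'·tanφ_j = 40·11.4 + 248.3·tan20.9° = 456.0 + 94.8 = 550.8 kN/m
FS = R / T = 550.8 / 111.0 = 4.963

FS = 4.96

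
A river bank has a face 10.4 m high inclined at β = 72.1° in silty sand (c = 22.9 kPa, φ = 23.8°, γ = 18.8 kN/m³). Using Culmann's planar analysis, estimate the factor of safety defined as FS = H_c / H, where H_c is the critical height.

FS = 1.22

H_c = (4c/γ) · sinβ cosφ / [1 − cos(β − φ)]
    = (4·22.9/18.8) · sin72.1°·cos23.8° / [1 − cos48.3°]
    = 4.872 · 0.8707 / 0.3348 = 12.67 m
FS = H_c / H = 12.67 / 10.4 = 1.218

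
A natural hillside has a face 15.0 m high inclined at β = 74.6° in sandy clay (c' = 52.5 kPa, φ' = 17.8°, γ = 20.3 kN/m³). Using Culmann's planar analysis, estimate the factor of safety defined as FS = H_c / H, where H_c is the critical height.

H_c = (4c'/γ) · sinβ cosφ' / [1 − cos(β − φ')]
    = (4·52.5/20.3) · sin74.6°·cos17.8° / [1 − cos56.8°]
    = 10.345 · 0.9179 / 0.4524 = 20.99 m
FS = H_c / H = 20.99 / 15.0 = 1.399

FS = 1.40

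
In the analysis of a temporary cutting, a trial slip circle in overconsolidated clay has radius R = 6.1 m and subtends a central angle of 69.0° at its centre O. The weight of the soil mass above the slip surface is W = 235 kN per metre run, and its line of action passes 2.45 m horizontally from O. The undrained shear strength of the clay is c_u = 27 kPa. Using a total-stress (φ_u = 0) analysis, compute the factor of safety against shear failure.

FS = 2.10

Taking moments about the centre O, the resisting moment is provided by the undrained shear strength acting along the arc:
Arc length L_a = R·θ = 6.1·(69.0°·π/180) = 6.1·1.2043 = 7.35 m
M_R = c_u·L_a·R = 27·7.35·6.1 = 1209.9 kN·m/m
M_D = W·d = 235·2.45 = 575.8 kN·m/m
FS = M_R / M_D = 1209.9 / 575.8 = 2.101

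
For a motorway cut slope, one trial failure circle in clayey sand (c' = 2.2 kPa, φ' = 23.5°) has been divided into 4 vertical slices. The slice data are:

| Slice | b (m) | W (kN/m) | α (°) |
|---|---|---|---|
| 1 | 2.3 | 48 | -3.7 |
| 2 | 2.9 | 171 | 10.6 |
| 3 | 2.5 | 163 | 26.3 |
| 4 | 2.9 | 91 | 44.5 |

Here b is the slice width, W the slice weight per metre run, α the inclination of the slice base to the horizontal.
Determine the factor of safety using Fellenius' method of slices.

Ordinary method of slices: FS = Σ[c'·Δl_i + (W_i cosα_i)·tanφ'] / Σ W_i sinα_i, with Δl_i = b_i / cosα_i.
Slice 1: Δl = 2.3/cos(-3.7°) = 2.305 m; N'_1 = 48·cos(-3.7°) = 47.9; c'Δl = 5.07; W sinα = -3.1
Slice 2: Δl = 2.9/cos10.6° = 2.950 m; N'_2 = 171·cos10.6° = 168.1; c'Δl = 6.49; W sinα = 31.5
Slice 3: Δl = 2.5/cos26.3° = 2.789 m; N'_3 = 163·cos26.3° = 146.1; c'Δl = 6.14; W sinα = 72.2
Slice 4: Δl = 2.9/cos44.5° = 4.066 m; N'_4 = 91·cos44.5° = 64.9; c'Δl = 8.94; W sinα = 63.8
Σc'Δl = 26.6 kN/m; ΣN' = 427.0 kN/m; ΣW sinα = 164.4 kN/m
Resisting = 26.6 + 427.0·tan23.5° = 26.6 + 185.7 = 212.3 kN/m
FS = 212.3 / 164.4 = 1.292

FS = 1.29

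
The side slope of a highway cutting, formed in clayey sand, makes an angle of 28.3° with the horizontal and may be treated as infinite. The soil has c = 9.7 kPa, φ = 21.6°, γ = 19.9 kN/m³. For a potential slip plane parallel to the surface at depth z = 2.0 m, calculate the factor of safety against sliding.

FS = 1.32

For an infinite slope with a slip plane parallel to the surface (no pore pressure): FS = [c + γz cos²β tanφ] / [γz sinβ cosβ].
γz = 19.9·2.0 = 39.80 kN/m²
Numerator = 9.7 + 39.80·cos²28.3°·tan21.6° = 9.7 + 39.80·0.7752·0.3959 = 21.916 kPa
Denominator = 39.80·sin28.3°·cos28.3° = 39.80·0.4741·0.8805 = 16.613 kPa
FS = 21.916 / 16.613 = 1.319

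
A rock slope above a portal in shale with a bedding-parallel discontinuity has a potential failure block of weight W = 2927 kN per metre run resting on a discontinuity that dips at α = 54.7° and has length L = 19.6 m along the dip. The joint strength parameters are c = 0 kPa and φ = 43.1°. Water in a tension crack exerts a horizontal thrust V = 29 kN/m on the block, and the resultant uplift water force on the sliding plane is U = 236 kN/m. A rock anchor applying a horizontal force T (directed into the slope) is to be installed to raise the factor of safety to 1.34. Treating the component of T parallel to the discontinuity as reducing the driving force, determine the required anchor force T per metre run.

Resolving forces along and normal to the sliding plane, with the horizontal anchor force T adding T·sinα to the effective normal force and T·cosα acting up the plane against the driving force:
FS = [cL + (W cosα − U − V sinα + T sinα) tanφ] / [W sinα + V cosα − T cosα]
Without the anchor: N' = 1431.7 kN/m, driving T_d = 2405.6 kN/m, resisting R = 0·19.6 + 1431.7·tan43.1° = 1339.8 kN/m, FS = 0.56.
Setting FS = 1.34 and solving for T:
1.34·(2405.6 − T cos54.7°) = 1339.8 + T sin54.7°·tan43.1°
T·(sin54.7°·tan43.1° + 1.34·cos54.7°) = 1.34·2405.6 − 1339.8
T·(0.8161·0.9358 + 1.34·0.5779) = 3223.5 − 1339.8 = 1883.7
T·1.5381 = 1883.7
T = 1224.7 kN/m

T = 1225 kN/m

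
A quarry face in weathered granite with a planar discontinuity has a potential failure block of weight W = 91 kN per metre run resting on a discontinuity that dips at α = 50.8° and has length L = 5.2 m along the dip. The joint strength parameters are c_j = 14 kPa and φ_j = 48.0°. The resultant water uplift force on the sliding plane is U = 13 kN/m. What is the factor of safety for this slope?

FS = 1.73

Resolving the block weight along and normal to the plane and applying the Mohr–Coulomb strength on the joint:
N' = W cosα − U = 91·cos50.8° − 13 = 44.5 kN/m
Driving force T = W sinα = 91·sin50.8° = 70.5 kN/m
Resisting force R = c_j·L + N'·tanφ_j = 14·5.2 + 44.5·tan48.0° = 72.8 + 49.4 = 122.2 kN/m
FS = R / T = 122.2 / 70.5 = 1.733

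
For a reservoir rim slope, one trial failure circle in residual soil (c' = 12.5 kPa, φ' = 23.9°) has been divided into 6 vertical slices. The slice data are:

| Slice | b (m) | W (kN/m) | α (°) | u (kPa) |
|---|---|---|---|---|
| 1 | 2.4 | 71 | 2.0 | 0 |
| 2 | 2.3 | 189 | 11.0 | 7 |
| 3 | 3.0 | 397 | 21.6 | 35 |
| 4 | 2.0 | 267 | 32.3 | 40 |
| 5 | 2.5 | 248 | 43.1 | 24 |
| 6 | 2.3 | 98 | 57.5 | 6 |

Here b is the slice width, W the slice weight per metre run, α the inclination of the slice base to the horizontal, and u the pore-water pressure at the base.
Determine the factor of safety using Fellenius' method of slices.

FS = 0.97

Ordinary method of slices: FS = Σ[c'·Δl_i + (W_i cosα_i − u_i·Δl_i)·tanφ'] / Σ W_i sinα_i, with Δl_i = b_i / cosα_i.
Slice 1: Δl = 2.4/cos2.0° = 2.401 m; N'_1 = 71·cos2.0° − 0·2.401 = 71.0; c'Δl = 30.02; W sinα = 2.5
Slice 2: Δl = 2.3/cos11.0° = 2.343 m; N'_2 = 189·cos11.0° − 7·2.343 = 169.1; c'Δl = 29.29; W sinα = 36.1
Slice 3: Δl = 3.0/cos21.6° = 3.227 m; N'_3 = 397·cos21.6° − 35·3.227 = 256.2; c'Δl = 40.33; W sinα = 146.1
Slice 4: Δl = 2.0/cos32.3° = 2.366 m; N'_4 = 267·cos32.3° − 40·2.366 = 131.0; c'Δl = 29.58; W sinα = 142.7
Slice 5: Δl = 2.5/cos43.1° = 3.424 m; N'_5 = 248·cos43.1° − 24·3.424 = 98.9; c'Δl = 42.80; W sinα = 169.5
Slice 6: Δl = 2.3/cos57.5° = 4.281 m; N'_6 = 98·cos57.5° − 6·4.281 = 27.0; c'Δl = 53.51; W sinα = 82.7
Σc'Δl = 225.5 kN/m; ΣN' = 753.2 kN/m; ΣW sinα = 579.5 kN/m
Resisting = 225.5 + 753.2·tan23.9° = 225.5 + 333.8 = 559.3 kN/m
FS = 559.3 / 579.5 = 0.965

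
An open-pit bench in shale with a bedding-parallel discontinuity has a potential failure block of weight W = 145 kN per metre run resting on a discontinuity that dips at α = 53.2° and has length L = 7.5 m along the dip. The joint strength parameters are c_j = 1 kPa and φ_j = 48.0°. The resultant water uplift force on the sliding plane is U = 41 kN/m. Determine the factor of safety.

Resolving the block weight along and normal to the plane and applying the Mohr–Coulomb strength on the joint:
N' = W cosα − U = 145·cos53.2° − 41 = 45.9 kN/m
Driving force T = W sinα = 145·sin53.2° = 116.1 kN/m
Resisting force R = c_j·L + N'·tanφ_j = 1·7.5 + 45.9·tan48.0° = 7.5 + 50.9 = 58.4 kN/m
FS = R / T = 58.4 / 116.1 = 0.503

FS = 0.50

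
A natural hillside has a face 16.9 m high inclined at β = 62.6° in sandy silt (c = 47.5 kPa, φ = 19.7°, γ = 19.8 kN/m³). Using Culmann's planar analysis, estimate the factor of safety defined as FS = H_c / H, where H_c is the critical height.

H_c = (4c/γ) · sinβ cosφ / [1 − cos(β − φ)]
    = (4·47.5/19.8) · sin62.6°·cos19.7° / [1 − cos42.9°]
    = 9.596 · 0.8359 / 0.2675 = 29.99 m
FS = H_c / H = 29.99 / 16.9 = 1.775

FS = 1.77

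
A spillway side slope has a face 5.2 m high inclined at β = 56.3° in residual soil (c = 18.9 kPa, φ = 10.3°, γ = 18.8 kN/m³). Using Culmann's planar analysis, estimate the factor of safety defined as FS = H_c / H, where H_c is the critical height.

FS = 2.07

H_c = (4c/γ) · sinβ cosφ / [1 − cos(β − φ)]
    = (4·18.9/18.8) · sin56.3°·cos10.3° / [1 − cos46.0°]
    = 4.021 · 0.8185 / 0.3053 = 10.78 m
FS = H_c / H = 10.78 / 5.2 = 2.073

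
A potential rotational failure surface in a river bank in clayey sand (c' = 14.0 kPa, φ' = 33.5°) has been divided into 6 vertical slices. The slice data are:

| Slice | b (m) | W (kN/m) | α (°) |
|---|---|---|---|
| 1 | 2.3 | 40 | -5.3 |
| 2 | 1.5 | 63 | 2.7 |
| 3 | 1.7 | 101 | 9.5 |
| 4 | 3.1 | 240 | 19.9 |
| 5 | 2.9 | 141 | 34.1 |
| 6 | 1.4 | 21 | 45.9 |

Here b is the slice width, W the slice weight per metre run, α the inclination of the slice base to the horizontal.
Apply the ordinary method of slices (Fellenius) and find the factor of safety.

Ordinary method of slices: FS = Σ[c'·Δl_i + (W_i cosα_i)·tanφ'] / Σ W_i sinα_i, with Δl_i = b_i / cosα_i.
Slice 1: Δl = 2.3/cos(-5.3°) = 2.310 m; N'_1 = 40·cos(-5.3°) = 39.8; c'Δl = 32.34; W sinα = -3.7
Slice 2: Δl = 1.5/cos2.7° = 1.502 m; N'_2 = 63·cos2.7° = 62.9; c'Δl = 21.02; W sinα = 3.0
Slice 3: Δl = 1.7/cos9.5° = 1.724 m; N'_3 = 101·cos9.5° = 99.6; c'Δl = 24.13; W sinα = 16.7
Slice 4: Δl = 3.1/cos19.9° = 3.297 m; N'_4 = 240·cos19.9° = 225.7; c'Δl = 46.16; W sinα = 81.7
Slice 5: Δl = 2.9/cos34.1° = 3.502 m; N'_5 = 141·cos34.1° = 116.8; c'Δl = 49.03; W sinα = 79.1
Slice 6: Δl = 1.4/cos45.9° = 2.012 m; N'_6 = 21·cos45.9° = 14.6; c'Δl = 28.16; W sinα = 15.1
Σc'Δl = 200.8 kN/m; ΣN' = 559.4 kN/m; ΣW sinα = 191.8 kN/m
Resisting = 200.8 + 559.4·tan33.5° = 200.8 + 370.3 = 571.1 kN/m
FS = 571.1 / 191.8 = 2.978

FS = 2.98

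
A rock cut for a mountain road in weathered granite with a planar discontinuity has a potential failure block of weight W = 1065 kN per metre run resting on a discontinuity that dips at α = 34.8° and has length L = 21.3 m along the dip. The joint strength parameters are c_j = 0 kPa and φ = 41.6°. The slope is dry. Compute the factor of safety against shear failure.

FS = 1.28

Resolving the block weight along and normal to the plane and applying the Mohr–Coulomb strength on the joint:
N' = W cosα = 1065·cos34.8° = 874.5 kN/m
Driving force T = W sinα = 1065·sin34.8° = 607.8 kN/m
Resisting force R = c_j·L + N'·tanφ = 0·21.3 + 874.5·tan41.6° = 0.0 + 776.4 = 776.4 kN/m
FS = R / T = 776.4 / 607.8 = 1.277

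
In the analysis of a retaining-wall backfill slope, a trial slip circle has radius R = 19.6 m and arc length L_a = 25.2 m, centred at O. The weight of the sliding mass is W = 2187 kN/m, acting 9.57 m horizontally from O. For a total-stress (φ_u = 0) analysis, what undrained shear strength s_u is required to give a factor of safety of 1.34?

s_u = 56.8 kPa

FS = s_u·L_a·R / (W·d), so s_u = FS·W·d / (L_a·R).
s_u = 1.34·2187·9.57 / (25.20·19.6) = 28045.7 / 493.92 = 56.78 kPa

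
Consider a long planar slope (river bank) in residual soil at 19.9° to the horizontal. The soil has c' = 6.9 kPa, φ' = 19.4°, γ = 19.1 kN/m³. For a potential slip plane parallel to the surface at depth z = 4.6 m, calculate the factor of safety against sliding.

FS = 1.22

For an infinite slope with a slip plane parallel to the surface (no pore pressure): FS = [c' + γz cos²β tanφ'] / [γz sinβ cosβ].
γz = 19.1·4.6 = 87.86 kN/m²
Numerator = 6.9 + 87.86·cos²19.9°·tan19.4° = 6.9 + 87.86·0.8841·0.3522 = 34.256 kPa
Denominator = 87.86·sin19.9°·cos19.9° = 87.86·0.3404·0.9403 = 28.120 kPa
FS = 34.256 / 28.120 = 1.218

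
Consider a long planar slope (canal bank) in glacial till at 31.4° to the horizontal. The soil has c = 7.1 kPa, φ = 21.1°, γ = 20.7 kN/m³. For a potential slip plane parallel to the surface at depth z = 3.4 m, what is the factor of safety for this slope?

FS = 0.86

For an infinite slope with a slip plane parallel to the surface (no pore pressure): FS = [c + γz cos²β tanφ] / [γz sinβ cosβ].
γz = 20.7·3.4 = 70.38 kN/m²
Numerator = 7.1 + 70.38·cos²31.4°·tan21.1° = 7.1 + 70.38·0.7285·0.3859 = 26.885 kPa
Denominator = 70.38·sin31.4°·cos31.4° = 70.38·0.5210·0.8536 = 31.299 kPa
FS = 26.885 / 31.299 = 0.859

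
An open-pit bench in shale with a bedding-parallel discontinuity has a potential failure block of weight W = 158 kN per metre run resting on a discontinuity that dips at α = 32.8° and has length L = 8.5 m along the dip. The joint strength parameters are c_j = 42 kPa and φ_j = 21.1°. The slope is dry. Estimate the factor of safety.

Resolving the block weight along and normal to the plane and applying the Mohr–Coulomb strength on the joint:
N' = W cosα = 158·cos32.8° = 132.8 kN/m
Driving force T = W sinα = 158·sin32.8° = 85.6 kN/m
Resisting force R = c_j·L + N'·tanφ_j = 42·8.5 + 132.8·tan21.1° = 357.0 + 51.2 = 408.2 kN/m
FS = R / T = 408.2 / 85.6 = 4.770

FS = 4.77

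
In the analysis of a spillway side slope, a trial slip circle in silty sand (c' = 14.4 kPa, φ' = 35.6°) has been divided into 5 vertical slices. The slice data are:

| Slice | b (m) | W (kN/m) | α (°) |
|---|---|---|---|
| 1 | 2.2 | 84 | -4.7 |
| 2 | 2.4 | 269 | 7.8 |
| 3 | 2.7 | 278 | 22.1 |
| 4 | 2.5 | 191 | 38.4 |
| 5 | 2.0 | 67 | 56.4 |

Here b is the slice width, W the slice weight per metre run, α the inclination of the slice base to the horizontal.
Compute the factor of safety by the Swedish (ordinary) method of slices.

FS = 2.51

Ordinary method of slices: FS = Σ[c'·Δl_i + (W_i cosα_i)·tanφ'] / Σ W_i sinα_i, with Δl_i = b_i / cosα_i.
Slice 1: Δl = 2.2/cos(-4.7°) = 2.207 m; N'_1 = 84·cos(-4.7°) = 83.7; c'Δl = 31.79; W sinα = -6.9
Slice 2: Δl = 2.4/cos7.8° = 2.422 m; N'_2 = 269·cos7.8° = 266.5; c'Δl = 34.88; W sinα = 36.5
Slice 3: Δl = 2.7/cos22.1° = 2.914 m; N'_3 = 278·cos22.1° = 257.6; c'Δl = 41.96; W sinα = 104.6
Slice 4: Δl = 2.5/cos38.4° = 3.190 m; N'_4 = 191·cos38.4° = 149.7; c'Δl = 45.94; W sinα = 118.6
Slice 5: Δl = 2.0/cos56.4° = 3.614 m; N'_5 = 67·cos56.4° = 37.1; c'Δl = 52.04; W sinα = 55.8
Σc'Δl = 206.6 kN/m; ΣN' = 794.6 kN/m; ΣW sinα = 308.7 kN/m
Resisting = 206.6 + 794.6·tan35.6° = 206.6 + 568.9 = 775.5 kN/m
FS = 775.5 / 308.7 = 2.512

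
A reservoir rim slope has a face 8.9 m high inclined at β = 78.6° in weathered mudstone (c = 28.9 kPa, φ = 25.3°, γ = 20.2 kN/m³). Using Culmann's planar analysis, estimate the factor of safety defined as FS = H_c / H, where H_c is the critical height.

H_c = (4c/γ) · sinβ cosφ / [1 − cos(β − φ)]
    = (4·28.9/20.2) · sin78.6°·cos25.3° / [1 − cos53.3°]
    = 5.723 · 0.8862 / 0.4024 = 12.60 m
FS = H_c / H = 12.60 / 8.9 = 1.416

FS = 1.42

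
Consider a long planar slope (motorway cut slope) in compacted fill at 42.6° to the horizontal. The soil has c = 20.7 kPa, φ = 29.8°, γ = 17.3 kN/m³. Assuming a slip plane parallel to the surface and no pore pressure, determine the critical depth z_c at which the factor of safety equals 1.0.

Setting FS = 1.00 in FS = [c + γz cos²β tanφ] / [γz sinβ cosβ] and solving for z:
z = c / [γ cosβ (FS·sinβ − cosβ·tanφ)]
  = 20.7 / [17.3·cos42.6°·(1.00·sin42.6° − cos42.6°·tan29.8°)]
  = 20.7 / [17.3·0.7361·(1.00·0.6769 − 0.7361·0.5727)]
  = 20.7 / 3.2512 = 6.367 m

z_c = 6.37 m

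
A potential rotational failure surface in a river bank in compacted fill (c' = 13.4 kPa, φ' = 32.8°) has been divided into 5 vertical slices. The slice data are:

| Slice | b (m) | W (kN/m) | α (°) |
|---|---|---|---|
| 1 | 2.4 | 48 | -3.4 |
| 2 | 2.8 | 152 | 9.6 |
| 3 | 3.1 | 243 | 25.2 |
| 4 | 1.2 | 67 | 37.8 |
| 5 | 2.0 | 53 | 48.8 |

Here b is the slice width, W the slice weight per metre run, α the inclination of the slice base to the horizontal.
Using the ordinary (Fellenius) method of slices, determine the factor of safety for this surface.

Ordinary method of slices: FS = Σ[c'·Δl_i + (W_i cosα_i)·tanφ'] / Σ W_i sinα_i, with Δl_i = b_i / cosα_i.
Slice 1: Δl = 2.4/cos(-3.4°) = 2.404 m; N'_1 = 48·cos(-3.4°) = 47.9; c'Δl = 32.22; W sinα = -2.8
Slice 2: Δl = 2.8/cos9.6° = 2.840 m; N'_2 = 152·cos9.6° = 149.9; c'Δl = 38.05; W sinα = 25.3
Slice 3: Δl = 3.1/cos25.2° = 3.426 m; N'_3 = 243·cos25.2° = 219.9; c'Δl = 45.91; W sinα = 103.5
Slice 4: Δl = 1.2/cos37.8° = 1.519 m; N'_4 = 67·cos37.8° = 52.9; c'Δl = 20.35; W sinα = 41.1
Slice 5: Δl = 2.0/cos48.8° = 3.036 m; N'_5 = 53·cos48.8° = 34.9; c'Δl = 40.69; W sinα = 39.9
Σc'Δl = 177.2 kN/m; ΣN' = 505.5 kN/m; ΣW sinα = 206.9 kN/m
Resisting = 177.2 + 505.5·tan32.8° = 177.2 + 325.8 = 503.0 kN/m
FS = 503.0 / 206.9 = 2.431

FS = 2.43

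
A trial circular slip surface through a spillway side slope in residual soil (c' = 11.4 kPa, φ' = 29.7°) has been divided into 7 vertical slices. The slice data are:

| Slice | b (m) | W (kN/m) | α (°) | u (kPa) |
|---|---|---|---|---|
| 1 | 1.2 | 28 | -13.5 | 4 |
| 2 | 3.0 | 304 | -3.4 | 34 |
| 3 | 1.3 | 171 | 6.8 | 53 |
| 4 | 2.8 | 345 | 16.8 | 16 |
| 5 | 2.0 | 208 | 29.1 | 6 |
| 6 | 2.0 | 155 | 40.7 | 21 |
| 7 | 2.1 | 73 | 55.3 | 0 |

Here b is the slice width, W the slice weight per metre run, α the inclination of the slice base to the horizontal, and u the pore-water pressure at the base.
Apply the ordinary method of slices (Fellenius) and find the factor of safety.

Ordinary method of slices: FS = Σ[c'·Δl_i + (W_i cosα_i − u_i·Δl_i)·tanφ'] / Σ W_i sinα_i, with Δl_i = b_i / cosα_i.
Slice 1: Δl = 1.2/cos(-13.5°) = 1.234 m; N'_1 = 28·cos(-13.5°) − 4·1.234 = 22.3; c'Δl = 14.07; W sinα = -6.5
Slice 2: Δl = 3.0/cos(-3.4°) = 3.005 m; N'_2 = 304·cos(-3.4°) − 34·3.005 = 201.3; c'Δl = 34.26; W sinα = -18.0
Slice 3: Δl = 1.3/cos6.8° = 1.309 m; N'_3 = 171·cos6.8° − 53·1.309 = 100.4; c'Δl = 14.92; W sinα = 20.2
Slice 4: Δl = 2.8/cos16.8° = 2.925 m; N'_4 = 345·cos16.8° − 16·2.925 = 283.5; c'Δl = 33.34; W sinα = 99.7
Slice 5: Δl = 2.0/cos29.1° = 2.289 m; N'_5 = 208·cos29.1° − 6·2.289 = 168.0; c'Δl = 26.09; W sinα = 101.2
Slice 6: Δl = 2.0/cos40.7° = 2.638 m; N'_6 = 155·cos40.7° − 21·2.638 = 62.1; c'Δl = 30.07; W sinα = 101.1
Slice 7: Δl = 2.1/cos55.3° = 3.689 m; N'_7 = 73·cos55.3° − 0·3.689 = 41.6; c'Δl = 42.05; W sinα = 60.0
Σc'Δl = 194.8 kN/m; ΣN' = 879.1 kN/m; ΣW sinα = 357.6 kN/m
Resisting = 194.8 + 879.1·tan29.7° = 194.8 + 501.5 = 696.3 kN/m
FS = 696.3 / 357.6 = 1.947

FS = 1.95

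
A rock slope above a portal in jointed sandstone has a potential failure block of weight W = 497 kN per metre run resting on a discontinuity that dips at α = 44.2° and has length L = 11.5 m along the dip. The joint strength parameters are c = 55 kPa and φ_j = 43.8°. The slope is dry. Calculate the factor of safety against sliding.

Resolving the block weight along and normal to the plane and applying the Mohr–Coulomb strength on the joint:
N' = W cosα = 497·cos44.2° = 356.3 kN/m
Driving force T = W sinα = 497·sin44.2° = 346.5 kN/m
Resisting force R = c·L + N'·tanφ_j = 55·11.5 + 356.3·tan43.8° = 632.5 + 341.7 = 974.2 kN/m
FS = R / T = 974.2 / 346.5 = 2.812

FS = 2.81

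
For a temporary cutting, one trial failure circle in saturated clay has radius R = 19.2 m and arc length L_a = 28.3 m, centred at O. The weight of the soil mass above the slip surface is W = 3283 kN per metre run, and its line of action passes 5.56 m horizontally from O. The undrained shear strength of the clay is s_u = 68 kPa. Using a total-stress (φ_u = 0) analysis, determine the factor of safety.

Taking moments about the centre O, the resisting moment is provided by the undrained shear strength acting along the arc:
M_R = s_u·L_a·R = 68·28.30·19.2 = 36948.5 kN·m/m
M_D = W·d = 3283·5.56 = 18253.5 kN·m/m
FS = M_R / M_D = 36948.5 / 18253.5 = 2.024

FS = 2.02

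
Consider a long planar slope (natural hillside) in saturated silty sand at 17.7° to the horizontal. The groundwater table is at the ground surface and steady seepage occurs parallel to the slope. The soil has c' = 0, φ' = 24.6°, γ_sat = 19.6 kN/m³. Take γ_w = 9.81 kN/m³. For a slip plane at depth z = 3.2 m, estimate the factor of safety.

With seepage parallel to the slope and the water table at the surface, the effective normal stress on the slip plane uses the buoyant unit weight γ' = γ_sat − γ_w while the driving shear stress uses γ_sat:
FS = [c' + γ' z cos²β tanφ'] / [γ_sat z sinβ cosβ]
(For c' = 0 this reduces to FS = (γ'/γ_sat)·tanφ'/tanβ.)
γ' = 19.6 − 9.81 = 9.79 kN/m³
Numerator = 0.0 + 9.79·3.2·cos²17.7°·tan24.6° = 0.0 + 9.79·3.2·0.9076·0.4578 = 13.017 kPa
Denominator = 19.6·3.2·sin17.7°·cos17.7° = 19.6·3.2·0.3040·0.9527 = 18.166 kPa
FS = 13.017 / 18.166 = 0.717

FS = 0.72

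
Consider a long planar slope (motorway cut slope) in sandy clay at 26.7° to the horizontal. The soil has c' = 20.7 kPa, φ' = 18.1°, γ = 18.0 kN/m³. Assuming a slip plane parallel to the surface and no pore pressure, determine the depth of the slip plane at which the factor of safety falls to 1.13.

z = 5.97 m

Setting FS = 1.13 in FS = [c' + γz cos²β tanφ'] / [γz sinβ cosβ] and solving for z:
z = c' / [γ cosβ (FS·sinβ − cosβ·tanφ')]
  = 20.7 / [18.0·cos26.7°·(1.13·sin26.7° − cos26.7°·tan18.1°)]
  = 20.7 / [18.0·0.8934·(1.13·0.4493 − 0.8934·0.3269)]
  = 20.7 / 3.4691 = 5.967 m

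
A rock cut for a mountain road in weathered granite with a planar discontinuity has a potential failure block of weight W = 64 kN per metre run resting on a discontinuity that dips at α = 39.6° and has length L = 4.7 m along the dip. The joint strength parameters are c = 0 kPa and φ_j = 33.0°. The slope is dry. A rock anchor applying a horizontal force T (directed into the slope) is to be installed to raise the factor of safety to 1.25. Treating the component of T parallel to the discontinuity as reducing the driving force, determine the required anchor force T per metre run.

Resolving forces along and normal to the sliding plane, with the horizontal anchor force T adding T·sinα to the effective normal force and T·cosα acting up the plane against the driving force:
FS = [cL + (W cosα + T sinα) tanφ_j] / [W sinα − T cosα]
Without the anchor: N' = 49.3 kN/m, driving T_d = 40.8 kN/m, resisting R = 0·4.7 + 49.3·tan33.0° = 32.0 kN/m, FS = 0.78.
Setting FS = 1.25 and solving for T:
1.25·(40.8 − T cos39.6°) = 32.0 + T sin39.6°·tan33.0°
T·(sin39.6°·tan33.0° + 1.25·cos39.6°) = 1.25·40.8 − 32.0
T·(0.6374·0.6494 + 1.25·0.7705) = 51.0 − 32.0 = 19.0
T·1.3771 = 19.0
T = 13.8 kN/m

T = 14 kN/m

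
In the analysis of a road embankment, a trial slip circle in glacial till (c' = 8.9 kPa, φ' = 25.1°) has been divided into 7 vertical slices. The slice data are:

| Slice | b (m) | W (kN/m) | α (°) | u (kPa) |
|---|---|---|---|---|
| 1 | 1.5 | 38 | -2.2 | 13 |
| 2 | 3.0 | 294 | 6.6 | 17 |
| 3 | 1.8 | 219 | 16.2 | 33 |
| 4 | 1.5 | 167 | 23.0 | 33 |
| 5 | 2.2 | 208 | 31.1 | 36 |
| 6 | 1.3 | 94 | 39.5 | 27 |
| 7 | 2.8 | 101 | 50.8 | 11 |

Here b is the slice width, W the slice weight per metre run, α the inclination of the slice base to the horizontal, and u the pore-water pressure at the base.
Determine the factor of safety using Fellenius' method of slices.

FS = 1.10

Ordinary method of slices: FS = Σ[c'·Δl_i + (W_i cosα_i − u_i·Δl_i)·tanφ'] / Σ W_i sinα_i, with Δl_i = b_i / cosα_i.
Slice 1: Δl = 1.5/cos(-2.2°) = 1.501 m; N'_1 = 38·cos(-2.2°) − 13·1.501 = 18.5; c'Δl = 13.36; W sinα = -1.5
Slice 2: Δl = 3.0/cos6.6° = 3.020 m; N'_2 = 294·cos6.6° − 17·3.020 = 240.7; c'Δl = 26.88; W sinα = 33.8
Slice 3: Δl = 1.8/cos16.2° = 1.874 m; N'_3 = 219·cos16.2° − 33·1.874 = 148.4; c'Δl = 16.68; W sinα = 61.1
Slice 4: Δl = 1.5/cos23.0° = 1.630 m; N'_4 = 167·cos23.0° − 33·1.630 = 99.9; c'Δl = 14.50; W sinα = 65.3
Slice 5: Δl = 2.2/cos31.1° = 2.569 m; N'_5 = 208·cos31.1° − 36·2.569 = 85.6; c'Δl = 22.87; W sinα = 107.4
Slice 6: Δl = 1.3/cos39.5° = 1.685 m; N'_6 = 94·cos39.5° − 27·1.685 = 27.0; c'Δl = 14.99; W sinα = 59.8
Slice 7: Δl = 2.8/cos50.8° = 4.430 m; N'_7 = 101·cos50.8° − 11·4.430 = 15.1; c'Δl = 39.43; W sinα = 78.3
Σc'Δl = 148.7 kN/m; ΣN' = 635.3 kN/m; ΣW sinα = 404.2 kN/m
Resisting = 148.7 + 635.3·tan25.1° = 148.7 + 297.6 = 446.3 kN/m
FS = 446.3 / 404.2 = 1.104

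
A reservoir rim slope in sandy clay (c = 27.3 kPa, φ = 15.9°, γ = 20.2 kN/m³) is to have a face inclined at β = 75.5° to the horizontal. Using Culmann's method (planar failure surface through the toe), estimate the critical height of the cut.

H_c = 10.19 m

Culmann's analysis gives the critical failure plane at α_cr = (β + φ)/2 = (75.5 + 15.9)/2 = 45.7°, and the critical height
H_c = (4c/γ) · sinβ cosφ / [1 − cos(β − φ)]
    = (4·27.3/20.2) · sin75.5°·cos15.9° / [1 − cos(59.6°)]
    = 5.406 · 0.9681·0.9617 / [1 − 0.5060]
    = 5.406 · 0.9311 / 0.4940
    = 10.19 m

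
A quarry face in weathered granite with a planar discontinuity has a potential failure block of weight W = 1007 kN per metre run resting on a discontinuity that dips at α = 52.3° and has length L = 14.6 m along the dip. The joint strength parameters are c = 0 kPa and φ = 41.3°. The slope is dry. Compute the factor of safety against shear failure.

FS = 0.68

Resolving the block weight along and normal to the plane and applying the Mohr–Coulomb strength on the joint:
N' = W cosα = 1007·cos52.3° = 615.8 kN/m
Driving force T = W sinα = 1007·sin52.3° = 796.8 kN/m
Resisting force R = c·L + N'·tanφ = 0·14.6 + 615.8·tan41.3° = 0.0 + 541.0 = 541.0 kN/m
FS = R / T = 541.0 / 796.8 = 0.679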